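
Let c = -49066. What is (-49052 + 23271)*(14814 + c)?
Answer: 883050812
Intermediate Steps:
(-49052 + 23271)*(14814 + c) = (-49052 + 23271)*(14814 - 49066) = -25781*(-34252) = 883050812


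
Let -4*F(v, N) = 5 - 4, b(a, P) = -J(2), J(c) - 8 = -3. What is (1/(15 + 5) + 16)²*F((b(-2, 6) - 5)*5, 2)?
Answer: -103041/1600 ≈ -64.401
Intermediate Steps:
J(c) = 5 (J(c) = 8 - 3 = 5)
b(a, P) = -5 (b(a, P) = -1*5 = -5)
F(v, N) = -¼ (F(v, N) = -(5 - 4)/4 = -¼*1 = -¼)
(1/(15 + 5) + 16)²*F((b(-2, 6) - 5)*5, 2) = (1/(15 + 5) + 16)²*(-¼) = (1/20 + 16)²*(-¼) = (321/20)²*(-¼) = (103041/400)*(-¼) = -103041/1600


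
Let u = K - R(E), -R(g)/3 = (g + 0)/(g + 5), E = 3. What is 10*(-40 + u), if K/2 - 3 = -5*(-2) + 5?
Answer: -115/4 ≈ -28.750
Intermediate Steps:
R(g) = -3*g/(5 + g) (R(g) = -3*(g + 0)/(g + 5) = -3*g/(5 + g))
K = 36 (K = 6 + 2*(-5*(-2) + 5) = 6 + 2*(10 + 5) = 6 + 2*15 = 6 + 30 = 36)
u = 297/8 (u = 36 - (-3)*3/(5 + 3) = 36 - (-3)*3/8 = 36 - 1*(-9/8) = 36 + 9/8 = 297/8 ≈ 37.125)
10*(-40 + u) = 10*(-40 + 297/8) = 10*(-23/8) = -115/4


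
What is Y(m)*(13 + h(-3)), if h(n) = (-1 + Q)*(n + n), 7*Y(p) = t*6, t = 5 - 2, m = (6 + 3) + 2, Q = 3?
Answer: 18/7 ≈ 2.5714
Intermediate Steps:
m = 11 (m = 9 + 2 = 11)
t = 3
Y(p) = 18/7 (Y(p) = (3*6)/7 = (⅐)*18 = 18/7)
h(n) = 4*n (h(n) = (-1 + 3)*(n + n) = 2*(2*n) = 4*n)
Y(m)*(13 + h(-3)) = 18*(13 + 4*(-3))/7 = 18*(13 - 12)/7 = (18/7)*1 = 18/7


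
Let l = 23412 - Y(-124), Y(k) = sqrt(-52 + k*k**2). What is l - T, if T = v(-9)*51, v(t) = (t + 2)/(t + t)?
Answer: 140353/6 - 2*I*sqrt(476669) ≈ 23392.0 - 1380.8*I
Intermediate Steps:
v(t) = (2 + t)/(2*t) (v(t) = (2 + t)/((2*t)) = (2 + t)*(1/(2*t)) = (2 + t)/(2*t))
Y(k) = sqrt(-52 + k**3)
l = 23412 - 2*I*sqrt(476669) (l = 23412 - sqrt(-52 + (-124)**3) = 23412 - sqrt(-52 - 1906624) = 23412 - sqrt(-1906676) = 23412 - 2*I*sqrt(476669) ≈ 23412.0 - 1380.8*I)
T = 119/6 (T = ((1/2)*(2 - 9)/(-9))*51 = ((1/2)*(-1/9)*(-7))*51 = (7/18)*51 = 119/6 ≈ 19.833)
l - T = (23412 - 2*I*sqrt(476669)) - 1*119/6 = (23412 - 2*I*sqrt(476669)) - 119/6 = 140353/6 - 2*I*sqrt(476669)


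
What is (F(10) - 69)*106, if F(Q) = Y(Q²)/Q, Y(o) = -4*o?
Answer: -11554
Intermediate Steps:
F(Q) = -4*Q (F(Q) = (-4*Q²)/Q = -4*Q)
(F(10) - 69)*106 = (-4*10 - 69)*106 = (-40 - 69)*106 = -109*106 = -11554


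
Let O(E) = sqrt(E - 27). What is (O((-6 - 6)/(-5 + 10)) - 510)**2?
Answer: 1300353/5 - 1428*I*sqrt(15) ≈ 2.6007e+5 - 5530.6*I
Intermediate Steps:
O(E) = sqrt(-27 + E)
(O((-6 - 6)/(-5 + 10)) - 510)**2 = (sqrt(-27 + (-6 - 6)/(-5 + 10)) - 510)**2 = (sqrt(-27 - 12/5) - 510)**2 = (sqrt(-147/5) - 510)**2 = (7*I*sqrt(15)/5 - 510)**2 = (-510 + 7*I*sqrt(15)/5)**2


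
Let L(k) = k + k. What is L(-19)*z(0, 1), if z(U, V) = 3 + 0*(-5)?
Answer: -114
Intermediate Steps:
z(U, V) = 3 (z(U, V) = 3 + 0 = 3)
L(k) = 2*k
L(-19)*z(0, 1) = (2*(-19))*3 = -38*3 = -114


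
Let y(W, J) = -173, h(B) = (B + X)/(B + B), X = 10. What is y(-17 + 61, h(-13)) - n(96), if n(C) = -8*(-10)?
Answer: -253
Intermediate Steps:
n(C) = 80
h(B) = (10 + B)/(2*B) (h(B) = (B + 10)/(B + B) = (10 + B)/((2*B)) = (10 + B)*(1/(2*B)) = (10 + B)/(2*B))
y(-17 + 61, h(-13)) - n(96) = -173 - 1*80 = -173 - 80 = -253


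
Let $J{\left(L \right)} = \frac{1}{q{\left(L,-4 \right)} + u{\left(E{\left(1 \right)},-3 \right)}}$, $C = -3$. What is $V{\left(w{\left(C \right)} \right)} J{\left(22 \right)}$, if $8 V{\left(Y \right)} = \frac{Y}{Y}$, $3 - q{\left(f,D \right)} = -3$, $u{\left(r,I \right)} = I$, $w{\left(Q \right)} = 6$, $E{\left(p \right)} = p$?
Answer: $\frac{1}{24} \approx 0.041667$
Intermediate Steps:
$q{\left(f,D \right)} = 6$ ($q{\left(f,D \right)} = 3 - -3 = 3 + 3 = 6$)
$J{\left(L \right)} = \frac{1}{3}$ ($J{\left(L \right)} = \frac{1}{6 - 3} = \frac{1}{3}$)
$V{\left(Y \right)} = \frac{1}{8}$ ($V{\left(Y \right)} = \frac{Y \frac{1}{Y}}{8} = \frac{1}{8} \cdot 1 = \frac{1}{8}$)
$V{\left(w{\left(C \right)} \right)} J{\left(22 \right)} = \frac{1}{8} \cdot \frac{1}{3} = \frac{1}{24}$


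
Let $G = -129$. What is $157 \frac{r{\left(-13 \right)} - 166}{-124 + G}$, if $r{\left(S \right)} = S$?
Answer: $\frac{28103}{253} \approx 111.08$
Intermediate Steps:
$157 \frac{r{\left(-13 \right)} - 166}{-124 + G} = 157 \frac{-13 - 166}{-124 - 129} = 157 \left(- \frac{179}{-253}\right) = 157 \left(\left(-179\right) \left(- \frac{1}{253}\right)\right) = 157 \cdot \frac{179}{253} = \frac{28103}{253}$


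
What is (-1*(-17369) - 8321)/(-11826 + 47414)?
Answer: 2262/8897 ≈ 0.25424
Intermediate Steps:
(-1*(-17369) - 8321)/(-11826 + 47414) = (17369 - 8321)/35588 = 9048*(1/35588) = 2262/8897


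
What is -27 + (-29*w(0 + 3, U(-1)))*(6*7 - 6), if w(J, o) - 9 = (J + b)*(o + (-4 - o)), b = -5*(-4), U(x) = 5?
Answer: 86625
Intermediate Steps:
b = 20
w(J, o) = -71 - 4*J (w(J, o) = 9 + (J + 20)*(o + (-4 - o)) = 9 + (20 + J)*(-4) = 9 + (-80 - 4*J) = -71 - 4*J)
-27 + (-29*w(0 + 3, U(-1)))*(6*7 - 6) = -27 + (-29*(-71 - 4*(0 + 3)))*(6*7 - 6) = -27 + (-29*(-71 - 4*3))*(42 - 6) = -27 - 29*(-71 - 12)*36 = -27 - 29*(-83)*36 = -27 + 2407*36 = -27 + 86652 = 86625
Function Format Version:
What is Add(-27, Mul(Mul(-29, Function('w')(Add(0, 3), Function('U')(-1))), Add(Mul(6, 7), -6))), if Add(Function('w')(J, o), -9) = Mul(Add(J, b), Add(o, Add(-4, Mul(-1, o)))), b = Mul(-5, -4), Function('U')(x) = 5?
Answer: 86625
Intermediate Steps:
b = 20
Function('w')(J, o) = Add(-71, Mul(-4, J)) (Function('w')(J, o) = Add(9, Mul(Add(J, 20), Add(o, Add(-4, Mul(-1, o))))) = Add(9, Mul(Add(20, J), -4)) = Add(9, Add(-80, Mul(-4, J))) = Add(-71, Mul(-4, J)))
Add(-27, Mul(Mul(-29, Function('w')(Add(0, 3), Function('U')(-1))), Add(Mul(6, 7), -6))) = Add(-27, Mul(Mul(-29, Add(-71, Mul(-4, Add(0, 3)))), Add(Mul(6, 7), -6))) = Add(-27, Mul(Mul(-29, Add(-71, Mul(-4, 3))), Add(42, -6))) = Add(-27, Mul(Mul(-29, Add(-71, -12)), 36)) = Add(-27, Mul(Mul(-29, -83), 36)) = Add(-27, Mul(2407, 36)) = Add(-27, 86652) = 86625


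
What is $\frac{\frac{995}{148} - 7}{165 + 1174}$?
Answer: $- \frac{41}{198172} \approx -0.00020689$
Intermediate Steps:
$\frac{\frac{995}{148} - 7}{165 + 1174} = \frac{995 \cdot \frac{1}{148} - 7}{1339} = \left(\frac{995}{148} - 7\right) \frac{1}{1339} = \left(- \frac{41}{148}\right) \frac{1}{1339} = - \frac{41}{198172}$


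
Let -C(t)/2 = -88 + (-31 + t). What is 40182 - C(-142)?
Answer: 39660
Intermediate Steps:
C(t) = 238 - 2*t (C(t) = -2*(-88 + (-31 + t)) = -2*(-119 + t) = 238 - 2*t)
40182 - C(-142) = 40182 - (238 - 2*(-142)) = 40182 - (238 + 284) = 40182 - 1*522 = 40182 - 522 = 39660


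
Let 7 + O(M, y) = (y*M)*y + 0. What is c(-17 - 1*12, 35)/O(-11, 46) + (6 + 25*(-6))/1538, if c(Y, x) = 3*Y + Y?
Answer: -1587172/17904627 ≈ -0.088646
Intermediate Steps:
O(M, y) = -7 + M*y² (O(M, y) = -7 + ((y*M)*y + 0) = -7 + ((M*y)*y + 0) = -7 + (M*y² + 0) = -7 + M*y²)
c(Y, x) = 4*Y
c(-17 - 1*12, 35)/O(-11, 46) + (6 + 25*(-6))/1538 = (4*(-17 - 1*12))/(-7 - 11*46²) + (6 + 25*(-6))/1538 = (4*(-17 - 12))/(-7 - 11*2116) + (6 - 150)*(1/1538) = (4*(-29))/(-7 - 23276) - 144*1/1538 = -116/(-23283) - 72/769 = -116*(-1/23283) - 72/769 = 116/23283 - 72/769 = -1587172/17904627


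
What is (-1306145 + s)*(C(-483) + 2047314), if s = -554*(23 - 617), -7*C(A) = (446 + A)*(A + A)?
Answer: -1995378128352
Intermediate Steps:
C(A) = -2*A*(446 + A)/7 (C(A) = -(446 + A)*(A + A)/7 = -(446 + A)*2*A/7 = -2*A*(446 + A)/7)
s = 329076 (s = -554*(-594) = 329076)
(-1306145 + s)*(C(-483) + 2047314) = (-1306145 + 329076)*(-2/7*(-483)*(446 - 483) + 2047314) = -977069*(-2/7*(-483)*(-37) + 2047314) = -977069*(-5106 + 2047314) = -977069*2042208 = -1995378128352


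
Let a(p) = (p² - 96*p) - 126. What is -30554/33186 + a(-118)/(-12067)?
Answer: -601263277/200227731 ≈ -3.0029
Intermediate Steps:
a(p) = -126 + p² - 96*p
-30554/33186 + a(-118)/(-12067) = -30554/33186 + (-126 + (-118)² - 96*(-118))/(-12067) = -30554*1/33186 + (-126 + 13924 + 11328)*(-1/12067) = -15277/16593 + 25126*(-1/12067) = -15277/16593 - 25126/12067 = -601263277/200227731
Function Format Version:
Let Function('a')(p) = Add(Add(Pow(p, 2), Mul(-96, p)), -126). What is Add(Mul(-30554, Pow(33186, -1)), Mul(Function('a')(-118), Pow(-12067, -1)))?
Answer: Rational(-601263277, 200227731) ≈ -3.0029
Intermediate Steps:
Function('a')(p) = Add(-126, Pow(p, 2), Mul(-96, p))
Add(Mul(-30554, Pow(33186, -1)), Mul(Function('a')(-118), Pow(-12067, -1))) = Add(Mul(-30554, Pow(33186, -1)), Mul(Add(-126, Pow(-118, 2), Mul(-96, -118)), Pow(-12067, -1))) = Add(Mul(-30554, Rational(1, 33186)), Mul(Add(-126, 13924, 11328), Rational(-1, 12067))) = Add(Rational(-15277, 16593), Mul(25126, Rational(-1, 12067))) = Add(Rational(-15277, 16593), Rational(-25126, 12067)) = Rational(-601263277, 200227731)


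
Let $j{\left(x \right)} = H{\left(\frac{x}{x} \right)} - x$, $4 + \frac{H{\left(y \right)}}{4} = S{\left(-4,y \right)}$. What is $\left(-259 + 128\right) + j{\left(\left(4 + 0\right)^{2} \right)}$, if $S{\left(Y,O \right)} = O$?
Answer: $-159$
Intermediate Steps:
$H{\left(y \right)} = -16 + 4 y$
$j{\left(x \right)} = -12 - x$ ($j{\left(x \right)} = \left(-16 + 4 \frac{x}{x}\right) - x = \left(-16 + 4 \cdot 1\right) - x = \left(-16 + 4\right) - x = -12 - x$)
$\left(-259 + 128\right) + j{\left(\left(4 + 0\right)^{2} \right)} = \left(-259 + 128\right) - \left(12 + \left(4 + 0\right)^{2}\right) = -131 - 28 = -159$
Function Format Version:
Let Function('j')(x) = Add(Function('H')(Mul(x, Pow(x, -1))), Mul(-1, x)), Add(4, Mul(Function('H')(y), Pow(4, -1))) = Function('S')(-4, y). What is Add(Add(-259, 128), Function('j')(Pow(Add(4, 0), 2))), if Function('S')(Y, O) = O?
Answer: -159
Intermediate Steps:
Function('H')(y) = Add(-16, Mul(4, y))
Function('j')(x) = Add(-12, Mul(-1, x)) (Function('j')(x) = Add(Add(-16, Mul(4, Mul(x, Pow(x, -1)))), Mul(-1, x)) = Add(Add(-16, Mul(4, 1)), Mul(-1, x)) = Add(Add(-16, 4), Mul(-1, x)) = Add(-12, Mul(-1, x)))
Add(Add(-259, 128), Function('j')(Pow(Add(4, 0), 2))) = Add(Add(-259, 128), Add(-12, Mul(-1, Pow(Add(4, 0), 2)))) = Add(-131, Add(-12, Mul(-1, Pow(4, 2)))) = Add(-131, Add(-12, Mul(-1, 16))) = Add(-131, Add(-12, -16)) = Add(-131, -28) = -159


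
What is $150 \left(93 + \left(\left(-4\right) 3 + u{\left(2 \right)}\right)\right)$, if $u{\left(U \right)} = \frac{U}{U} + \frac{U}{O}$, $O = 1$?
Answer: $12600$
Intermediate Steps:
$u{\left(U \right)} = 1 + U$ ($u{\left(U \right)} = \frac{U}{U} + \frac{U}{1} = 1 + U 1 = 1 + U$)
$150 \left(93 + \left(\left(-4\right) 3 + u{\left(2 \right)}\right)\right) = 150 \left(93 + \left(\left(-4\right) 3 + \left(1 + 2\right)\right)\right) = 150 \left(93 + \left(-12 + 3\right)\right) = 150 \left(93 - 9\right) = 150 \cdot 84 = 12600$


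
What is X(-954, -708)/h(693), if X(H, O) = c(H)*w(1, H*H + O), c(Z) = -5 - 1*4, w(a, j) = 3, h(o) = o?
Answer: -3/77 ≈ -0.038961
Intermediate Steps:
c(Z) = -9 (c(Z) = -5 - 4 = -9)
X(H, O) = -27 (X(H, O) = -9*3 = -27)
X(-954, -708)/h(693) = -27/693 = -27*1/693 = -3/77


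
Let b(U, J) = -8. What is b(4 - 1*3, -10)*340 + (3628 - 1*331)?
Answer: 577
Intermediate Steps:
b(4 - 1*3, -10)*340 + (3628 - 1*331) = -8*340 + (3628 - 1*331) = -2720 + (3628 - 331) = -2720 + 3297 = 577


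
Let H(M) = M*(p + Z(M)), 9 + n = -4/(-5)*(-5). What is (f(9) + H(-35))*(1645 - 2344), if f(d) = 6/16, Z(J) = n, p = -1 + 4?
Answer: -1959297/8 ≈ -2.4491e+5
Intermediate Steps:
p = 3
n = -13 (n = -9 - 4/(-5)*(-5) = -9 - 4*(-⅕)*(-5) = -9 + (⅘)*(-5) = -9 - 4 = -13)
Z(J) = -13
f(d) = 3/8 (f(d) = 6*(1/16) = 3/8)
H(M) = -10*M (H(M) = M*(3 - 13) = M*(-10) = -10*M)
(f(9) + H(-35))*(1645 - 2344) = (3/8 - 10*(-35))*(1645 - 2344) = (3/8 + 350)*(-699) = (2803/8)*(-699) = -1959297/8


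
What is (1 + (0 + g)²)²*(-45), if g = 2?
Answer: -1125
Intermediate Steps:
(1 + (0 + g)²)²*(-45) = (1 + (0 + 2)²)²*(-45) = (1 + 2²)²*(-45) = (1 + 4)²*(-45) = 5²*(-45) = 25*(-45) = -1125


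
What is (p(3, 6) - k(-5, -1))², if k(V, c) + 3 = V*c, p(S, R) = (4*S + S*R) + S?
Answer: 961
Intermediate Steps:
p(S, R) = 5*S + R*S (p(S, R) = (4*S + R*S) + S = 5*S + R*S)
k(V, c) = -3 + V*c
(p(3, 6) - k(-5, -1))² = (3*(5 + 6) - (-3 - 5*(-1)))² = (3*11 - (-3 + 5))² = (33 - 1*2)² = (33 - 2)² = 31² = 961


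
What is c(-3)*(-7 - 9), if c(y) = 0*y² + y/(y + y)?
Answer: -8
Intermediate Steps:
c(y) = ½ (c(y) = 0 + y/((2*y)) = 0 + (1/(2*y))*y = 0 + ½ = ½)
c(-3)*(-7 - 9) = (-7 - 9)/2 = (½)*(-16) = -8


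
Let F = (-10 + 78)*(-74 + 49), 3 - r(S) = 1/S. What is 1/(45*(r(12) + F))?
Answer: -4/305475 ≈ -1.3094e-5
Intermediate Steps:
r(S) = 3 - 1/S
F = -1700 (F = 68*(-25) = -1700)
1/(45*(r(12) + F)) = 1/(45*((3 - 1/12) - 1700)) = 1/(45*(35/12 - 1700)) = 1/(45*(-20365/12)) = 1/(-305475/4) = -4/305475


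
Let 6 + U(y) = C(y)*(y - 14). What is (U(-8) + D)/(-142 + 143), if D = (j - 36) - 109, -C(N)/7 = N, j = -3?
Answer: -1386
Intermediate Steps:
C(N) = -7*N
U(y) = -6 - 7*y*(-14 + y) (U(y) = -6 + (-7*y)*(y - 14) = -6 + (-7*y)*(-14 + y) = -6 - 7*y*(-14 + y))
D = -148 (D = (-3 - 36) - 109 = -39 - 109 = -148)
(U(-8) + D)/(-142 + 143) = ((-6 - 7*(-8)**2 + 98*(-8)) - 148)/(-142 + 143) = ((-6 - 7*64 - 784) - 148)/1 = ((-6 - 448 - 784) - 148)*1 = (-1238 - 148)*1 = -1386*1 = -1386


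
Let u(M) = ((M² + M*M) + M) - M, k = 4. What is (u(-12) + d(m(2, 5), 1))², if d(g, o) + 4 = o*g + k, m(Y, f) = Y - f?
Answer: 81225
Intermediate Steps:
d(g, o) = g*o (d(g, o) = -4 + (o*g + 4) = -4 + (g*o + 4) = -4 + (4 + g*o) = g*o)
u(M) = 2*M² (u(M) = ((M² + M²) + M) - M = (2*M² + M) - M = (M + 2*M²) - M = 2*M²)
(u(-12) + d(m(2, 5), 1))² = (2*(-12)² + (2 - 1*5)*1)² = (2*144 + (2 - 5)*1)² = (288 - 3*1)² = (288 - 3)² = 285² = 81225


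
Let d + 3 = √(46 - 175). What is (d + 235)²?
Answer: (232 + I*√129)² ≈ 53695.0 + 5270.0*I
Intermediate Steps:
d = -3 + I*√129 (d = -3 + √(46 - 175) = -3 + √(-129) = -3 + I*√129 ≈ -3.0 + 11.358*I)
(d + 235)² = ((-3 + I*√129) + 235)² = (232 + I*√129)²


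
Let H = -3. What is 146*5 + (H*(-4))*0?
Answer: 730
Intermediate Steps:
146*5 + (H*(-4))*0 = 146*5 - 3*(-4)*0 = 730 + 12*0 = 730 + 0 = 730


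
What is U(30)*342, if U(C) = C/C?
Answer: 342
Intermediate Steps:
U(C) = 1
U(30)*342 = 1*342 = 342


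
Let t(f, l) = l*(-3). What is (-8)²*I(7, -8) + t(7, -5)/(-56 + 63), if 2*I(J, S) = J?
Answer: 1583/7 ≈ 226.14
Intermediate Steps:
t(f, l) = -3*l
I(J, S) = J/2
(-8)²*I(7, -8) + t(7, -5)/(-56 + 63) = (-8)²*((½)*7) + (-3*(-5))/(-56 + 63) = 64*(7/2) + 15/7 = 224 + 15*(⅐) = 224 + 15/7 = 1583/7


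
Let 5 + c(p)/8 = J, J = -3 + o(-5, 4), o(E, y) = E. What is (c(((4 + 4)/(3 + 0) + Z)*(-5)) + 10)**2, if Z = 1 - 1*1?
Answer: 8836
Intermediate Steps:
Z = 0 (Z = 1 - 1 = 0)
J = -8 (J = -3 - 5 = -8)
c(p) = -104 (c(p) = -40 + 8*(-8) = -40 - 64 = -104)
(c(((4 + 4)/(3 + 0) + Z)*(-5)) + 10)**2 = (-104 + 10)**2 = (-94)**2 = 8836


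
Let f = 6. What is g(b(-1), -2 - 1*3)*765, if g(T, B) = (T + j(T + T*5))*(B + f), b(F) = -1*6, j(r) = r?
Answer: -32130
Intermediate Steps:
b(F) = -6
g(T, B) = 7*T*(6 + B) (g(T, B) = (T + (T + T*5))*(B + 6) = (T + (T + 5*T))*(6 + B) = (T + 6*T)*(6 + B) = (7*T)*(6 + B) = 7*T*(6 + B))
g(b(-1), -2 - 1*3)*765 = (7*(-6)*(6 + (-2 - 1*3)))*765 = (7*(-6)*(6 + (-2 - 3)))*765 = (7*(-6)*(6 - 5))*765 = (7*(-6)*1)*765 = -42*765 = -32130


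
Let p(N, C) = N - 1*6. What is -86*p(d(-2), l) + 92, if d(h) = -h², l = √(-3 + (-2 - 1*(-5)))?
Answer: 952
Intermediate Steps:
l = 0 (l = √(-3 + (-2 + 5)) = √(-3 + 3) = √0 = 0)
p(N, C) = -6 + N (p(N, C) = N - 6 = -6 + N)
-86*p(d(-2), l) + 92 = -86*(-6 - 1*(-2)²) + 92 = -86*(-6 - 1*4) + 92 = -86*(-6 - 4) + 92 = -86*(-10) + 92 = 860 + 92 = 952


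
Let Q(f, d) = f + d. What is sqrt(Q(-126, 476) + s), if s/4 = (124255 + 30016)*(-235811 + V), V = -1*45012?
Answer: I*sqrt(173291379782) ≈ 4.1628e+5*I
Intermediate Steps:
Q(f, d) = d + f
V = -45012
s = -173291380132 (s = 4*((124255 + 30016)*(-235811 - 45012)) = 4*(154271*(-280823)) = 4*(-43322845033) = -173291380132)
sqrt(Q(-126, 476) + s) = sqrt((476 - 126) - 173291380132) = sqrt(350 - 173291380132) = sqrt(-173291379782) = I*sqrt(173291379782)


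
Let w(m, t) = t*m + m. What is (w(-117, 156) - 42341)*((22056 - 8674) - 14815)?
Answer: 86997430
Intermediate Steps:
w(m, t) = m + m*t (w(m, t) = m*t + m = m + m*t)
(w(-117, 156) - 42341)*((22056 - 8674) - 14815) = (-117*(1 + 156) - 42341)*((22056 - 8674) - 14815) = (-117*157 - 42341)*(13382 - 14815) = (-18369 - 42341)*(-1433) = -60710*(-1433) = 86997430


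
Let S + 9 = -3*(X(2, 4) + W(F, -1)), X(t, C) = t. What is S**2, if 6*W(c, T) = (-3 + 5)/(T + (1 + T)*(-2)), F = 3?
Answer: 196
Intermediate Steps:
W(c, T) = 1/(3*(-2 - T)) (W(c, T) = ((-3 + 5)/(T + (1 + T)*(-2)))/6 = (2/(T + (-2 - 2*T)))/6 = (2/(-2 - T))/6 = 1/(3*(-2 - T)))
S = -14 (S = -9 - 3*(2 - 1/(6 + 3*(-1))) = -9 - 3*(2 - 1/(6 - 3)) = -9 - 3*(2 - 1/3) = -9 - 3*5/3 = -9 - 5 = -14)
S**2 = (-14)**2 = 196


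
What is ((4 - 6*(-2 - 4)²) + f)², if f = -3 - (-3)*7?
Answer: 37636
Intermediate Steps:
f = 18 (f = -3 - 1*(-21) = -3 + 21 = 18)
((4 - 6*(-2 - 4)²) + f)² = ((4 - 6*(-2 - 4)²) + 18)² = ((4 - 6*(-6)²) + 18)² = ((4 - 6*36) + 18)² = ((4 - 216) + 18)² = (-212 + 18)² = (-194)² = 37636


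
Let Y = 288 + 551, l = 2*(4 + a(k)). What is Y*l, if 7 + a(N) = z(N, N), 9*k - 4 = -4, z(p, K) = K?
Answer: -5034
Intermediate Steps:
k = 0 (k = 4/9 + (⅑)*(-4) = 4/9 - 4/9 = 0)
a(N) = -7 + N
l = -6 (l = 2*(4 + (-7 + 0)) = 2*(4 - 7) = 2*(-3) = -6)
Y = 839
Y*l = 839*(-6) = -5034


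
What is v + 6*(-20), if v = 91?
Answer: -29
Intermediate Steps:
v + 6*(-20) = 91 + 6*(-20) = 91 - 120 = -29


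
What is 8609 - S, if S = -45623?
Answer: 54232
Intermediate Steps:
8609 - S = 8609 - 1*(-45623) = 8609 + 45623 = 54232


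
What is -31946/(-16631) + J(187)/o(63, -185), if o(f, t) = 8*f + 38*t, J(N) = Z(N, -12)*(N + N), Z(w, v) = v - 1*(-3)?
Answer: 132229771/54266953 ≈ 2.4367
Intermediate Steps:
Z(w, v) = 3 + v (Z(w, v) = v + 3 = 3 + v)
J(N) = -18*N (J(N) = (3 - 12)*(N + N) = -18*N)
-31946/(-16631) + J(187)/o(63, -185) = -31946/(-16631) + (-18*187)/(8*63 + 38*(-185)) = -31946*(-1/16631) - 3366/(504 - 7030) = 31946/16631 - 3366/(-6526) = 31946/16631 - 3366*(-1/6526) = 31946/16631 + 1683/3263 = 132229771/54266953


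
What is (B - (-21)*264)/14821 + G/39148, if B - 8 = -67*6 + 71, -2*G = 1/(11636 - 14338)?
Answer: 1104532804853/3135468393232 ≈ 0.35227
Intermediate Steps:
G = 1/5404 (G = -1/(2*(11636 - 14338)) = -½/(-2702) = -½*(-1/2702) = 1/5404 ≈ 0.00018505)
B = -323 (B = 8 + (-67*6 + 71) = 8 + (-402 + 71) = 8 - 331 = -323)
(B - (-21)*264)/14821 + G/39148 = (-323 - (-21)*264)/14821 + (1/5404)/39148 = (-323 - 1*(-5544))*(1/14821) + (1/5404)*(1/39148) = (-323 + 5544)*(1/14821) + 1/211555792 = 5221*(1/14821) + 1/211555792 = 5221/14821 + 1/211555792 = 1104532804853/3135468393232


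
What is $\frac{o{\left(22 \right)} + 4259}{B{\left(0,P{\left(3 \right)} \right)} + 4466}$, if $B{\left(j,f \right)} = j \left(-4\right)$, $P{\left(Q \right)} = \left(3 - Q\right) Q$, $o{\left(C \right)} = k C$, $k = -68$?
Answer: $\frac{2763}{4466} \approx 0.61867$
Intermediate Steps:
$o{\left(C \right)} = - 68 C$
$P{\left(Q \right)} = Q \left(3 - Q\right)$
$B{\left(j,f \right)} = - 4 j$
$\frac{o{\left(22 \right)} + 4259}{B{\left(0,P{\left(3 \right)} \right)} + 4466} = \frac{\left(-68\right) 22 + 4259}{\left(-4\right) 0 + 4466} = \frac{-1496 + 4259}{0 + 4466} = \frac{2763}{4466}$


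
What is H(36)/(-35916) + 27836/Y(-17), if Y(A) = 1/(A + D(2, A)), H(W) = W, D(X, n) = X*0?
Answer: -1416323519/2993 ≈ -4.7321e+5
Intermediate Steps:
D(X, n) = 0
Y(A) = 1/A (Y(A) = 1/(A + 0) = 1/A)
H(36)/(-35916) + 27836/Y(-17) = 36/(-35916) + 27836/(1/(-17)) = 36*(-1/35916) + 27836/(-1/17) = -3/2993 + 27836*(-17) = -3/2993 - 473212 = -1416323519/2993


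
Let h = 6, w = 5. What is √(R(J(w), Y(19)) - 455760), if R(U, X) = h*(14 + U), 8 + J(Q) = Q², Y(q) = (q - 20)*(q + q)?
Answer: I*√455574 ≈ 674.96*I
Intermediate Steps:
Y(q) = 2*q*(-20 + q) (Y(q) = (-20 + q)*(2*q) = 2*q*(-20 + q))
J(Q) = -8 + Q²
R(U, X) = 84 + 6*U (R(U, X) = 6*(14 + U) = 84 + 6*U)
√(R(J(w), Y(19)) - 455760) = √((84 + 6*(-8 + 5²)) - 455760) = √((84 + 6*(-8 + 25)) - 455760) = √((84 + 6*17) - 455760) = √((84 + 102) - 455760) = √(186 - 455760) = √(-455574) = I*√455574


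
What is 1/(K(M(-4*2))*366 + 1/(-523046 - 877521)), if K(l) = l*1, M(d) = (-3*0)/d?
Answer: -1400567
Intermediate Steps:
M(d) = 0 (M(d) = 0/d = 0)
K(l) = l
1/(K(M(-4*2))*366 + 1/(-523046 - 877521)) = 1/(0*366 + 1/(-523046 - 877521)) = 1/(0 + 1/(-1400567)) = 1/(0 - 1/1400567) = 1/(-1/1400567) = -1400567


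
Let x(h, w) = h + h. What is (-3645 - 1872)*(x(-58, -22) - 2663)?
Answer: 15331743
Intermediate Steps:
x(h, w) = 2*h
(-3645 - 1872)*(x(-58, -22) - 2663) = (-3645 - 1872)*(2*(-58) - 2663) = -5517*(-116 - 2663) = -5517*(-2779) = 15331743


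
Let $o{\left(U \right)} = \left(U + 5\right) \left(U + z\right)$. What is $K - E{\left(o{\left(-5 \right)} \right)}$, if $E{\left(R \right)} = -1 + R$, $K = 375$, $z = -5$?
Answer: $376$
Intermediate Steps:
$o{\left(U \right)} = \left(-5 + U\right) \left(5 + U\right)$ ($o{\left(U \right)} = \left(U + 5\right) \left(U - 5\right) = \left(5 + U\right) \left(-5 + U\right) = \left(-5 + U\right) \left(5 + U\right)$)
$K - E{\left(o{\left(-5 \right)} \right)} = 375 - \left(-1 - \left(25 - \left(-5\right)^{2}\right)\right) = 375 - \left(-1 + \left(-25 + 25\right)\right) = 375 - \left(-1 + 0\right) = 375 - -1 = 375 + 1 = 376$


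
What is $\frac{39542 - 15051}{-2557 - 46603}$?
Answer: $- \frac{24491}{49160} \approx -0.49819$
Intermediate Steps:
$\frac{39542 - 15051}{-2557 - 46603} = \frac{24491}{-49160} = 24491 \left(- \frac{1}{49160}\right) = - \frac{24491}{49160}$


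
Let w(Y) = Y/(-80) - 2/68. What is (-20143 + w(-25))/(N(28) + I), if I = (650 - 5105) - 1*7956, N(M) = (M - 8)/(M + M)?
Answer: 38351733/23629864 ≈ 1.6230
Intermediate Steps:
w(Y) = -1/34 - Y/80 (w(Y) = Y*(-1/80) - 2*1/68 = -Y/80 - 1/34 = -1/34 - Y/80)
N(M) = (-8 + M)/(2*M) (N(M) = (-8 + M)/((2*M)) = (-8 + M)*(1/(2*M)) = (-8 + M)/(2*M))
I = -12411 (I = -4455 - 7956 = -12411)
(-20143 + w(-25))/(N(28) + I) = (-20143 + (-1/34 - 1/80*(-25)))/((½)*(-8 + 28)/28 - 12411) = (-20143 + (-1/34 + 5/16))/((½)*(1/28)*20 - 12411) = (-20143 + 77/272)/(5/14 - 12411) = -5478819/(272*(-173749/14)) = -5478819/272*(-14/173749) = 38351733/23629864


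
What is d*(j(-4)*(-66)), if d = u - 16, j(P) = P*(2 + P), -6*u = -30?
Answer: 5808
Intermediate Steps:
u = 5 (u = -⅙*(-30) = 5)
d = -11 (d = 5 - 16 = -11)
d*(j(-4)*(-66)) = -11*(-4*(2 - 4))*(-66) = -11*(-4*(-2))*(-66) = -88*(-66) = -11*(-528) = 5808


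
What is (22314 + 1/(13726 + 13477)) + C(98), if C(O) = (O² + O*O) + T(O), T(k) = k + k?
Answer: 1134854755/27203 ≈ 41718.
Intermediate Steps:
T(k) = 2*k
C(O) = 2*O + 2*O² (C(O) = (O² + O*O) + 2*O = (O² + O²) + 2*O = 2*O² + 2*O = 2*O + 2*O²)
(22314 + 1/(13726 + 13477)) + C(98) = (22314 + 1/(13726 + 13477)) + 2*98*(1 + 98) = (22314 + 1/27203) + 2*98*99 = (22314 + 1/27203) + 19404 = 607007743/27203 + 19404 = 1134854755/27203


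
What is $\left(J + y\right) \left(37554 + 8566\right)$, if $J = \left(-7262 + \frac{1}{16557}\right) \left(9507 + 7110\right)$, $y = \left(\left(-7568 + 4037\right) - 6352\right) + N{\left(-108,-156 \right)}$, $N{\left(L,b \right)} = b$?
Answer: $- \frac{30718123481143360}{5519} \approx -5.5659 \cdot 10^{12}$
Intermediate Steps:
$y = -10039$ ($y = \left(\left(-7568 + 4037\right) - 6352\right) - 156 = \left(-3531 - 6352\right) - 156 = -9883 - 156 = -10039$)
$J = - \frac{665992371887}{5519}$ ($J = \left(-7262 + \frac{1}{16557}\right) 16617 = \left(- \frac{120236933}{16557}\right) 16617 = - \frac{665992371887}{5519} \approx -1.2067 \cdot 10^{8}$)
$\left(J + y\right) \left(37554 + 8566\right) = \left(- \frac{665992371887}{5519} - 10039\right) \left(37554 + 8566\right) = \left(- \frac{666047777128}{5519}\right) 46120 = - \frac{30718123481143360}{5519}$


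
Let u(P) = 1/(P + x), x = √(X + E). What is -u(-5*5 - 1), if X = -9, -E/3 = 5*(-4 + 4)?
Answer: 26/685 + 3*I/685 ≈ 0.037956 + 0.0043796*I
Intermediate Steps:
E = 0 (E = -15*(-4 + 4) = -15*0 = -3*0 = 0)
x = 3*I (x = √(-9 + 0) = √(-9) = 3*I ≈ 3.0*I)
u(P) = 1/(P + 3*I)
-u(-5*5 - 1) = -1/((-5*5 - 1) + 3*I) = -1/((-25 - 1) + 3*I) = -1/(-26 + 3*I) = -(-26 - 3*I)/685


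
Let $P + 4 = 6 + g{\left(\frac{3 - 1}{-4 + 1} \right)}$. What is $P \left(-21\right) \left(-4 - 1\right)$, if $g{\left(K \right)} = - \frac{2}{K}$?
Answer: $525$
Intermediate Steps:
$P = 5$ ($P = -4 + \left(6 - \frac{2}{\left(3 - 1\right) \frac{1}{-4 + 1}}\right) = -4 + \left(6 - \frac{2}{2 \frac{1}{-3}}\right) = -4 + \left(6 - \frac{2}{2 \left(- \frac{1}{3}\right)}\right) = -4 + \left(6 - \frac{2}{- \frac{2}{3}}\right) = -4 + \left(6 - -3\right) = -4 + \left(6 + 3\right) = -4 + 9 = 5$)
$P \left(-21\right) \left(-4 - 1\right) = 5 \left(-21\right) \left(-4 - 1\right) = - 105 \left(-4 - 1\right) = \left(-105\right) \left(-5\right) = 525$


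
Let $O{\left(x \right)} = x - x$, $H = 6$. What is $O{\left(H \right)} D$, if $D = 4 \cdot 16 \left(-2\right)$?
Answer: $0$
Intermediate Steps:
$O{\left(x \right)} = 0$
$D = -128$ ($D = 64 \left(-2\right) = -128$)
$O{\left(H \right)} D = 0 \left(-128\right) = 0$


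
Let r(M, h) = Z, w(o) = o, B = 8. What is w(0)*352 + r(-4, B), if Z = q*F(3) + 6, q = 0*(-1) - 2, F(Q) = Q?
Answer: 0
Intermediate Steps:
q = -2 (q = 0 - 2 = -2)
Z = 0 (Z = -2*3 + 6 = -6 + 6 = 0)
r(M, h) = 0
w(0)*352 + r(-4, B) = 0*352 + 0 = 0 + 0 = 0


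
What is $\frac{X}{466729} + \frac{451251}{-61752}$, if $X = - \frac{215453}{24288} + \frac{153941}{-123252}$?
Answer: $- \frac{2189159949143531539}{299577406073152416} \approx -7.3075$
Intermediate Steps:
$X = - \frac{2524494347}{249462048}$ ($X = \left(-215453\right) \frac{1}{24288} + 153941 \left(- \frac{1}{123252}\right) = - \frac{215453}{24288} - \frac{153941}{123252} = - \frac{2524494347}{249462048} \approx -10.12$)
$\frac{X}{466729} + \frac{451251}{-61752} = - \frac{2524494347}{249462048 \cdot 466729} + \frac{451251}{-61752} = \left(- \frac{2524494347}{249462048}\right) \frac{1}{466729} + 451251 \left(- \frac{1}{61752}\right) = - \frac{2524494347}{116431172200992} - \frac{150417}{20584} = - \frac{2189159949143531539}{299577406073152416}$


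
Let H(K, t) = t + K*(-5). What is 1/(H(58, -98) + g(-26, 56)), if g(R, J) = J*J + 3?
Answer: 1/2751 ≈ 0.00036350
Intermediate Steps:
H(K, t) = t - 5*K
g(R, J) = 3 + J² (g(R, J) = J² + 3 = 3 + J²)
1/(H(58, -98) + g(-26, 56)) = 1/((-98 - 5*58) + (3 + 56²)) = 1/((-98 - 290) + (3 + 3136)) = 1/(-388 + 3139) = 1/2751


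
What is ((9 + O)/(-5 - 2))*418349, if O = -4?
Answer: -2091745/7 ≈ -2.9882e+5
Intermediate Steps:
((9 + O)/(-5 - 2))*418349 = ((9 - 4)/(-5 - 2))*418349 = (5/(-7))*418349 = (5*(-⅐))*418349 = -5/7*418349 = -2091745/7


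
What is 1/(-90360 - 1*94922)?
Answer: -1/185282 ≈ -5.3972e-6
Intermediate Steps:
1/(-90360 - 1*94922) = 1/(-90360 - 94922) = 1/(-185282) = -1/185282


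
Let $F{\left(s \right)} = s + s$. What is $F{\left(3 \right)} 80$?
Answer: $480$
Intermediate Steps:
$F{\left(s \right)} = 2 s$
$F{\left(3 \right)} 80 = 2 \cdot 3 \cdot 80 = 6 \cdot 80 = 480$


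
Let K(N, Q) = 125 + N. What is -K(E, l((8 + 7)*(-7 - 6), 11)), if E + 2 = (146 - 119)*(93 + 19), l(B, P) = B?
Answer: -3147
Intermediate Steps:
E = 3022 (E = -2 + (146 - 119)*(93 + 19) = -2 + 27*112 = -2 + 3024 = 3022)
-K(E, l((8 + 7)*(-7 - 6), 11)) = -(125 + 3022) = -1*3147 = -3147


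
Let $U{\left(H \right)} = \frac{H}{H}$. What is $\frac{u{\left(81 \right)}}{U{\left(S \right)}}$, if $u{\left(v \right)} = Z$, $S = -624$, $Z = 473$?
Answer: $473$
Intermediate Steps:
$U{\left(H \right)} = 1$
$u{\left(v \right)} = 473$
$\frac{u{\left(81 \right)}}{U{\left(S \right)}} = \frac{473}{1} = 473 \cdot 1 = 473$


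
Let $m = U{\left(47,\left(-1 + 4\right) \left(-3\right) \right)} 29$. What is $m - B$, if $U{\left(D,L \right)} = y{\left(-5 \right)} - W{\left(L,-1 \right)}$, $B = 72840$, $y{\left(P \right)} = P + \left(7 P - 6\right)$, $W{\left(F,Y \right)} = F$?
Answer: $-73913$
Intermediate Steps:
$y{\left(P \right)} = -6 + 8 P$ ($y{\left(P \right)} = P + \left(-6 + 7 P\right) = -6 + 8 P$)
$U{\left(D,L \right)} = -46 - L$ ($U{\left(D,L \right)} = \left(-6 + 8 \left(-5\right)\right) - L = \left(-6 - 40\right) - L = -46 - L$)
$m = -1073$ ($m = \left(-46 - \left(-1 + 4\right) \left(-3\right)\right) 29 = \left(-46 - 3 \left(-3\right)\right) 29 = \left(-46 - -9\right) 29 = \left(-46 + 9\right) 29 = \left(-37\right) 29 = -1073$)
$m - B = -1073 - 72840 = -73913$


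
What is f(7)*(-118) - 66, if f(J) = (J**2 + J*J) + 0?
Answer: -11630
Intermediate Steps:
f(J) = 2*J**2 (f(J) = (J**2 + J**2) + 0 = 2*J**2 + 0 = 2*J**2)
f(7)*(-118) - 66 = (2*7**2)*(-118) - 66 = (2*49)*(-118) - 66 = 98*(-118) - 66 = -11564 - 66 = -11630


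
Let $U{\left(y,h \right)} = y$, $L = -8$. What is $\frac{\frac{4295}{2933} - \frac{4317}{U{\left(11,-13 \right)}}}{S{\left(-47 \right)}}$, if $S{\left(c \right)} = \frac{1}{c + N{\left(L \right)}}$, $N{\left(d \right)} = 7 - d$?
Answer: $\frac{403664512}{32263} \approx 12512.0$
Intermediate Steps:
$S{\left(c \right)} = \frac{1}{15 + c}$ ($S{\left(c \right)} = \frac{1}{c + \left(7 - -8\right)} = \frac{1}{c + \left(7 + 8\right)} = \frac{1}{c + 15} = \frac{1}{15 + c}$)
$\frac{\frac{4295}{2933} - \frac{4317}{U{\left(11,-13 \right)}}}{S{\left(-47 \right)}} = \frac{\frac{4295}{2933} - \frac{4317}{11}}{\frac{1}{15 - 47}} = \frac{4295 \cdot \frac{1}{2933} - \frac{4317}{11}}{\frac{1}{-32}} = \frac{\frac{4295}{2933} - \frac{4317}{11}}{- \frac{1}{32}} = \left(- \frac{12614516}{32263}\right) \left(-32\right) = \frac{403664512}{32263}$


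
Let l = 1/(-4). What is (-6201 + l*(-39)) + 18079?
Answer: 47551/4 ≈ 11888.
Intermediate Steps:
l = -1/4 ≈ -0.25000
(-6201 + l*(-39)) + 18079 = (-6201 - 1/4*(-39)) + 18079 = (-6201 + 39/4) + 18079 = -24765/4 + 18079 = 47551/4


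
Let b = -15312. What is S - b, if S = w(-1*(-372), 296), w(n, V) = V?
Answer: 15608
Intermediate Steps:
S = 296
S - b = 296 - 1*(-15312) = 296 + 15312 = 15608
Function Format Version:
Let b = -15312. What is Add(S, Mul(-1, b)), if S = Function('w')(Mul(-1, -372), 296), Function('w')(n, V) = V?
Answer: 15608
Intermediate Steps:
S = 296
Add(S, Mul(-1, b)) = Add(296, Mul(-1, -15312)) = Add(296, 15312) = 15608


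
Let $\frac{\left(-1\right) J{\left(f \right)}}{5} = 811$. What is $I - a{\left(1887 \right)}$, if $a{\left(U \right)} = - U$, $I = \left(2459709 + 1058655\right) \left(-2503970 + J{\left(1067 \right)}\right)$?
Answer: $-8824144869213$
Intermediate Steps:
$J{\left(f \right)} = -4055$ ($J{\left(f \right)} = \left(-5\right) 811 = -4055$)
$I = -8824144871100$ ($I = \left(2459709 + 1058655\right) \left(-2503970 - 4055\right) = 3518364 \left(-2508025\right) = -8824144871100$)
$I - a{\left(1887 \right)} = -8824144871100 - \left(-1\right) 1887 = -8824144871100 - -1887 = -8824144871100 + 1887 = -8824144869213$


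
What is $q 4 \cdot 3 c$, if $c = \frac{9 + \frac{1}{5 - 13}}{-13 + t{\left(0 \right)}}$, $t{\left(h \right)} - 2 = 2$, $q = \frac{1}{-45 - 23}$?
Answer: $\frac{71}{408} \approx 0.17402$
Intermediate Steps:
$q = - \frac{1}{68}$ ($q = \frac{1}{-68} = - \frac{1}{68} \approx -0.014706$)
$t{\left(h \right)} = 4$ ($t{\left(h \right)} = 2 + 2 = 4$)
$c = - \frac{71}{72}$ ($c = \frac{9 + \frac{1}{5 - 13}}{-13 + 4} = \frac{9 + \frac{1}{-8}}{-9} = \left(9 - \frac{1}{8}\right) \left(- \frac{1}{9}\right) = \frac{71}{8} \left(- \frac{1}{9}\right) = - \frac{71}{72} \approx -0.98611$)
$q 4 \cdot 3 c = - \frac{4 \cdot 3}{68} \left(- \frac{71}{72}\right) = \left(- \frac{1}{68}\right) 12 \left(- \frac{71}{72}\right) = \left(- \frac{3}{17}\right) \left(- \frac{71}{72}\right) = \frac{71}{408}$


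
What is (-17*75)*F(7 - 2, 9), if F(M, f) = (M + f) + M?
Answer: -24225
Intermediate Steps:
F(M, f) = f + 2*M
(-17*75)*F(7 - 2, 9) = (-17*75)*(9 + 2*(7 - 2)) = -1275*(9 + 2*5) = -1275*(9 + 10) = -1275*19 = -24225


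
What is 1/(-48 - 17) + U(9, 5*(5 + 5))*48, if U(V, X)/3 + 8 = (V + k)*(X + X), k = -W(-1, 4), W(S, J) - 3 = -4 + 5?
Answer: 4605119/65 ≈ 70848.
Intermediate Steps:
W(S, J) = 4 (W(S, J) = 3 + (-4 + 5) = 3 + 1 = 4)
k = -4 (k = -1*4 = -4)
U(V, X) = -24 + 6*X*(-4 + V) (U(V, X) = -24 + 3*((V - 4)*(X + X)) = -24 + 3*((-4 + V)*(2*X)) = -24 + 3*(2*X*(-4 + V)) = -24 + 6*X*(-4 + V))
1/(-48 - 17) + U(9, 5*(5 + 5))*48 = 1/(-48 - 17) + (-24 - 120*(5 + 5) + 6*9*(5*(5 + 5)))*48 = 1/(-65) + (-24 - 120*10 + 6*9*(5*10))*48 = -1/65 + (-24 - 24*50 + 6*9*50)*48 = -1/65 + (-24 - 1200 + 2700)*48 = -1/65 + 1476*48 = -1/65 + 70848 = 4605119/65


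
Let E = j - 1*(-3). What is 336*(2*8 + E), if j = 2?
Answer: 7056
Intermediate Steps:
E = 5 (E = 2 - 1*(-3) = 2 + 3 = 5)
336*(2*8 + E) = 336*(2*8 + 5) = 336*(16 + 5) = 336*21 = 7056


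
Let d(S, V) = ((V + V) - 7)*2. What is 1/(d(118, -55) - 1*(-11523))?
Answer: 1/11289 ≈ 8.8582e-5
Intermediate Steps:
d(S, V) = -14 + 4*V (d(S, V) = (2*V - 7)*2 = (-7 + 2*V)*2 = -14 + 4*V)
1/(d(118, -55) - 1*(-11523)) = 1/((-14 + 4*(-55)) - 1*(-11523)) = 1/((-14 - 220) + 11523) = 1/(-234 + 11523) = 1/11289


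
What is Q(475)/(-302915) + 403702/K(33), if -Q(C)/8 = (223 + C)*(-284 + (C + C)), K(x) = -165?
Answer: -24334753114/9996195 ≈ -2434.4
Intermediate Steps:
Q(C) = -8*(-284 + 2*C)*(223 + C) (Q(C) = -8*(223 + C)*(-284 + (C + C)) = -8*(223 + C)*(-284 + 2*C) = -8*(-284 + 2*C)*(223 + C))
Q(475)/(-302915) + 403702/K(33) = (506656 - 1296*475 - 16*475**2)/(-302915) + 403702/(-165) = (506656 - 615600 - 16*225625)*(-1/302915) + 403702*(-1/165) = (506656 - 615600 - 3610000)*(-1/302915) - 403702/165 = -3718944*(-1/302915) - 403702/165 = 3718944/302915 - 403702/165 = -24334753114/9996195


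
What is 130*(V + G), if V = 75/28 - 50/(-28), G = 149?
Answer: 279305/14 ≈ 19950.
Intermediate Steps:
V = 125/28 (V = 75*(1/28) - 50*(-1/28) = 75/28 + 25/14 = 125/28 ≈ 4.4643)
130*(V + G) = 130*(125/28 + 149) = 130*(4297/28) = 279305/14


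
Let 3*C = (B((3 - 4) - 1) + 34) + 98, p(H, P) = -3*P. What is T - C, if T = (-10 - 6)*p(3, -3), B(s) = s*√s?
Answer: -188 + 2*I*√2/3 ≈ -188.0 + 0.94281*I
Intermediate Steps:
B(s) = s^(3/2)
C = 44 - 2*I*√2/3 (C = ((((3 - 4) - 1)^(3/2) + 34) + 98)/3 = (((-1 - 1)^(3/2) + 34) + 98)/3 = (((-2)^(3/2) + 34) + 98)/3 = ((-2*I*√2 + 34) + 98)/3 = ((34 - 2*I*√2) + 98)/3 = (132 - 2*I*√2)/3 = 44 - 2*I*√2/3 ≈ 44.0 - 0.94281*I)
T = -144 (T = (-10 - 6)*(-3*(-3)) = -16*9 = -144)
T - C = -144 - (44 - 2*I*√2/3) = -144 + (-44 + 2*I*√2/3) = -188 + 2*I*√2/3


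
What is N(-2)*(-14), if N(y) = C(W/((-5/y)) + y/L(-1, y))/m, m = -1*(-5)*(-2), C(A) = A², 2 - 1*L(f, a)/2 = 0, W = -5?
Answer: 35/4 ≈ 8.7500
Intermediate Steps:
L(f, a) = 4 (L(f, a) = 4 - 2*0 = 4 + 0 = 4)
m = -10 (m = 5*(-2) = -10)
N(y) = -5*y²/32 (N(y) = (-5*(-y/5) + y/4)²/(-10) = (-(-1)*y + y*(¼))²*(-⅒) = (y + y/4)²*(-⅒) = (5*y/4)²*(-⅒) = (25*y²/16)*(-⅒) = -5*y²/32)
N(-2)*(-14) = -5/32*(-2)²*(-14) = -5/32*4*(-14) = -5/8*(-14) = 35/4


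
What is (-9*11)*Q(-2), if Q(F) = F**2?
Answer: -396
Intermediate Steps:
(-9*11)*Q(-2) = -9*11*(-2)**2 = -99*4 = -396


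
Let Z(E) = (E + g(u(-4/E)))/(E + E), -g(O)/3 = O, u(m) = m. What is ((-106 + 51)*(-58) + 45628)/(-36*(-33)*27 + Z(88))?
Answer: 189023296/124200211 ≈ 1.5219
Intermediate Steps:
g(O) = -3*O
Z(E) = (E + 12/E)/(2*E) (Z(E) = (E - (-12)/E)/(E + E) = (E + 12/E)/((2*E)) = (E + 12/E)*(1/(2*E)) = (E + 12/E)/(2*E))
((-106 + 51)*(-58) + 45628)/(-36*(-33)*27 + Z(88)) = ((-106 + 51)*(-58) + 45628)/(-36*(-33)*27 + (½ + 6/88²)) = (-55*(-58) + 45628)/(1188*27 + (½ + 6*(1/7744))) = (3190 + 45628)/(32076 + (½ + 3/3872)) = 48818/(32076 + 1939/3872) = 48818/(124200211/3872) = 48818*(3872/124200211) = 189023296/124200211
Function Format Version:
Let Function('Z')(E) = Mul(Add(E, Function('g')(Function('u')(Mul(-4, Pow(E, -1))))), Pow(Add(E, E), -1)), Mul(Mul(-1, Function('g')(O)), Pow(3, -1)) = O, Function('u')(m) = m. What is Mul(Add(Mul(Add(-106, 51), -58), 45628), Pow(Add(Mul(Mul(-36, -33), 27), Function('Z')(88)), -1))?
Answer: Rational(189023296, 124200211) ≈ 1.5219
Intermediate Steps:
Function('g')(O) = Mul(-3, O)
Function('Z')(E) = Mul(Rational(1, 2), Pow(E, -1), Add(E, Mul(12, Pow(E, -1)))) (Function('Z')(E) = Mul(Add(E, Mul(-3, Mul(-4, Pow(E, -1)))), Pow(Add(E, E), -1)) = Mul(Add(E, Mul(12, Pow(E, -1))), Pow(Mul(2, E), -1)) = Mul(Add(E, Mul(12, Pow(E, -1))), Mul(Rational(1, 2), Pow(E, -1))) = Mul(Rational(1, 2), Pow(E, -1), Add(E, Mul(12, Pow(E, -1)))))
Mul(Add(Mul(Add(-106, 51), -58), 45628), Pow(Add(Mul(Mul(-36, -33), 27), Function('Z')(88)), -1)) = Mul(Add(Mul(Add(-106, 51), -58), 45628), Pow(Add(Mul(Mul(-36, -33), 27), Add(Rational(1, 2), Mul(6, Pow(88, -2)))), -1)) = Mul(Add(Mul(-55, -58), 45628), Pow(Add(Mul(1188, 27), Add(Rational(1, 2), Mul(6, Rational(1, 7744)))), -1)) = Mul(Add(3190, 45628), Pow(Add(32076, Add(Rational(1, 2), Rational(3, 3872))), -1)) = Mul(48818, Pow(Add(32076, Rational(1939, 3872)), -1)) = Mul(48818, Pow(Rational(124200211, 3872), -1)) = Mul(48818, Rational(3872, 124200211)) = Rational(189023296, 124200211)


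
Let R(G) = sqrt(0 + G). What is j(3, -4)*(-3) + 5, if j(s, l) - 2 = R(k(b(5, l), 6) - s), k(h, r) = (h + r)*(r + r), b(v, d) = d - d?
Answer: -1 - 3*sqrt(69) ≈ -25.920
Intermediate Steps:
b(v, d) = 0
k(h, r) = 2*r*(h + r) (k(h, r) = (h + r)*(2*r) = 2*r*(h + r))
R(G) = sqrt(G)
j(s, l) = 2 + sqrt(72 - s) (j(s, l) = 2 + sqrt(2*6*(0 + 6) - s) = 2 + sqrt(2*6*6 - s) = 2 + sqrt(72 - s))
j(3, -4)*(-3) + 5 = (2 + sqrt(72 - 1*3))*(-3) + 5 = (2 + sqrt(72 - 3))*(-3) + 5 = (2 + sqrt(69))*(-3) + 5 = (-6 - 3*sqrt(69)) + 5 = -1 - 3*sqrt(69)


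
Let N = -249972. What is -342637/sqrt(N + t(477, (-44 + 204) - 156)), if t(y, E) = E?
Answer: 342637*I*sqrt(15623)/62492 ≈ 685.32*I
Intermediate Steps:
-342637/sqrt(N + t(477, (-44 + 204) - 156)) = -342637/sqrt(-249972 + ((-44 + 204) - 156)) = -342637/sqrt(-249972 + (160 - 156)) = -342637/sqrt(-249972 + 4) = -342637*(-I*sqrt(15623)/62492) = -(-342637)*I*sqrt(15623)/62492 = 342637*I*sqrt(15623)/62492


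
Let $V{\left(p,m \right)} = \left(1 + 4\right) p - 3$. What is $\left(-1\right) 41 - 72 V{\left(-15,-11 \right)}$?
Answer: $5575$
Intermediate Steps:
$V{\left(p,m \right)} = -3 + 5 p$ ($V{\left(p,m \right)} = 5 p - 3 = -3 + 5 p$)
$\left(-1\right) 41 - 72 V{\left(-15,-11 \right)} = \left(-1\right) 41 - 72 \left(-3 + 5 \left(-15\right)\right) = -41 - 72 \left(-3 - 75\right) = -41 - -5616 = -41 + 5616 = 5575$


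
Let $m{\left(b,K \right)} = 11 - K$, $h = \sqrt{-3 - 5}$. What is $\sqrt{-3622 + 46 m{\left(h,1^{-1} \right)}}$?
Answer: $i \sqrt{3162} \approx 56.232 i$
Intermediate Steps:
$h = 2 i \sqrt{2}$ ($h = \sqrt{-8} = 2 i \sqrt{2} \approx 2.8284 i$)
$\sqrt{-3622 + 46 m{\left(h,1^{-1} \right)}} = \sqrt{-3622 + 46 \left(11 - 1^{-1}\right)} = \sqrt{-3622 + 46 \left(11 - 1\right)} = \sqrt{-3622 + 46 \cdot 10} = \sqrt{-3622 + 460} = \sqrt{-3162} = i \sqrt{3162}$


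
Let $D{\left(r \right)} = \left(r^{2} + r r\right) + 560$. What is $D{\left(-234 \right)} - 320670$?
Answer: $-210598$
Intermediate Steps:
$D{\left(r \right)} = 560 + 2 r^{2}$ ($D{\left(r \right)} = \left(r^{2} + r^{2}\right) + 560 = 2 r^{2} + 560 = 560 + 2 r^{2}$)
$D{\left(-234 \right)} - 320670 = \left(560 + 2 \left(-234\right)^{2}\right) - 320670 = \left(560 + 2 \cdot 54756\right) - 320670 = \left(560 + 109512\right) - 320670 = 110072 - 320670 = -210598$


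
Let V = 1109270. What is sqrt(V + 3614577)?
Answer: sqrt(4723847) ≈ 2173.4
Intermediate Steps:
sqrt(V + 3614577) = sqrt(1109270 + 3614577) = sqrt(4723847)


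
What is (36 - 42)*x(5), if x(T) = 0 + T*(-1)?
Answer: 30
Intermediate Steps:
x(T) = -T (x(T) = 0 - T = -T)
(36 - 42)*x(5) = (36 - 42)*(-1*5) = -6*(-5) = 30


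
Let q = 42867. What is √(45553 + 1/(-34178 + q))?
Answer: √3439193246402/8689 ≈ 213.43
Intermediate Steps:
√(45553 + 1/(-34178 + q)) = √(45553 + 1/(-34178 + 42867)) = √(45553 + 1/8689) = √(395810018/8689) = √3439193246402/8689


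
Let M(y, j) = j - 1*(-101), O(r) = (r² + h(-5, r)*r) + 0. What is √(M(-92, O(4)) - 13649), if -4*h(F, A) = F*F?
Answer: I*√13557 ≈ 116.43*I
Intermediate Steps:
h(F, A) = -F²/4 (h(F, A) = -F*F/4 = -F²/4)
O(r) = r² - 25*r/4 (O(r) = (r² + (-¼*(-5)²)*r) + 0 = (r² + (-¼*25)*r) + 0 = (r² - 25*r/4) + 0 = r² - 25*r/4)
M(y, j) = 101 + j (M(y, j) = j + 101 = 101 + j)
√(M(-92, O(4)) - 13649) = √((101 + (¼)*4*(-25 + 4*4)) - 13649) = √((101 + (¼)*4*(-25 + 16)) - 13649) = √((101 + (¼)*4*(-9)) - 13649) = √((101 - 9) - 13649) = √(92 - 13649) = √(-13557) = I*√13557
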